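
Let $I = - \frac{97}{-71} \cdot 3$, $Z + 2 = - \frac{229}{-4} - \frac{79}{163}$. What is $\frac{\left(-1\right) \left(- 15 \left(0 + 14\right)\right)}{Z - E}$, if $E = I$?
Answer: $\frac{1944264}{469093} \approx 4.1447$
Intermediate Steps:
$Z = \frac{35707}{652}$ ($Z = -2 - \left(- \frac{229}{4} + \frac{79}{163}\right) = -2 - - \frac{37011}{652} = -2 + \left(\frac{229}{4} - \frac{79}{163}\right) = -2 + \frac{37011}{652} = \frac{35707}{652} \approx 54.765$)
$I = \frac{291}{71}$ ($I = \left(-97\right) \left(- \frac{1}{71}\right) 3 = \frac{97}{71} \cdot 3 = \frac{291}{71} \approx 4.0986$)
$E = \frac{291}{71} \approx 4.0986$
$\frac{\left(-1\right) \left(- 15 \left(0 + 14\right)\right)}{Z - E} = \frac{\left(-1\right) \left(- 15 \left(0 + 14\right)\right)}{\frac{35707}{652} - \frac{291}{71}} = \frac{\left(-1\right) \left(\left(-15\right) 14\right)}{\frac{35707}{652} - \frac{291}{71}} = \frac{\left(-1\right) \left(-210\right)}{\frac{2345465}{46292}} = 210 \cdot \frac{46292}{2345465} = \frac{1944264}{469093}$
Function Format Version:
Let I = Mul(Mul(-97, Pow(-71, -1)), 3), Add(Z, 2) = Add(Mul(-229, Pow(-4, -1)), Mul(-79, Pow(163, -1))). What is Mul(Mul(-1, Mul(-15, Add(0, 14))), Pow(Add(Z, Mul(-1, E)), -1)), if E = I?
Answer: Rational(1944264, 469093) ≈ 4.1447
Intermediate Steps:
Z = Rational(35707, 652) (Z = Add(-2, Add(Mul(-229, Pow(-4, -1)), Mul(-79, Pow(163, -1)))) = Add(-2, Add(Mul(-229, Rational(-1, 4)), Mul(-79, Rational(1, 163)))) = Add(-2, Add(Rational(229, 4), Rational(-79, 163))) = Add(-2, Rational(37011, 652)) = Rational(35707, 652) ≈ 54.765)
I = Rational(291, 71) (I = Mul(Mul(-97, Rational(-1, 71)), 3) = Mul(Rational(97, 71), 3) = Rational(291, 71) ≈ 4.0986)
E = Rational(291, 71) ≈ 4.0986
Mul(Mul(-1, Mul(-15, Add(0, 14))), Pow(Add(Z, Mul(-1, E)), -1)) = Mul(Mul(-1, Mul(-15, Add(0, 14))), Pow(Add(Rational(35707, 652), Mul(-1, Rational(291, 71))), -1)) = Mul(Mul(-1, Mul(-15, 14)), Pow(Add(Rational(35707, 652), Rational(-291, 71)), -1)) = Mul(Mul(-1, -210), Pow(Rational(2345465, 46292), -1)) = Mul(210, Rational(46292, 2345465)) = Rational(1944264, 469093)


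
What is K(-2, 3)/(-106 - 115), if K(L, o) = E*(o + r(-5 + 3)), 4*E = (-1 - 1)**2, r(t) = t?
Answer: -1/221 ≈ -0.0045249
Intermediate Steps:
E = 1 (E = (-1 - 1)**2/4 = (1/4)*(-2)**2 = (1/4)*4 = 1)
K(L, o) = -2 + o (K(L, o) = 1*(o + (-5 + 3)) = 1*(o - 2) = 1*(-2 + o) = -2 + o)
K(-2, 3)/(-106 - 115) = (-2 + 3)/(-106 - 115) = 1/(-221) = 1*(-1/221) = -1/221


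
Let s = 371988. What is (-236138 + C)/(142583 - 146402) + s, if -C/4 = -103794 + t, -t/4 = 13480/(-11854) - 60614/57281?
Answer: 482246829446672146/1296567635853 ≈ 3.7194e+5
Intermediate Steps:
t = 2981332472/339504487 (t = -4*(13480/(-11854) - 60614/57281) = -4*(13480*(-1/11854) - 60614*1/57281) = -4*(-6740/5927 - 60614/57281) = -4*(-745333118/339504487) = 2981332472/339504487 ≈ 8.7814)
C = 140942189564824/339504487 (C = -4*(-103794 + 2981332472/339504487) = -4*(-35235547391206/339504487) = 140942189564824/339504487 ≈ 4.1514e+5)
(-236138 + C)/(142583 - 146402) + s = (-236138 + 140942189564824/339504487)/(142583 - 146402) + 371988 = (60772279013618/339504487)/(-3819) + 371988 = (60772279013618/339504487)*(-1/3819) + 371988 = -60772279013618/1296567635853 + 371988 = 482246829446672146/1296567635853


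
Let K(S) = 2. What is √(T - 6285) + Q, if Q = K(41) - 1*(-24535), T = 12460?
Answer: 24537 + 5*√247 ≈ 24616.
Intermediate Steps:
Q = 24537 (Q = 2 - 1*(-24535) = 2 + 24535 = 24537)
√(T - 6285) + Q = √(12460 - 6285) + 24537 = √6175 + 24537 = 5*√247 + 24537 = 24537 + 5*√247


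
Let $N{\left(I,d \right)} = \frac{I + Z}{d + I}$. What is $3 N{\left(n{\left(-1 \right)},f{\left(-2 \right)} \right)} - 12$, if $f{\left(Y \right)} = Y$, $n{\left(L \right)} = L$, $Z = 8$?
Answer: $-19$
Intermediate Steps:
$N{\left(I,d \right)} = \frac{8 + I}{I + d}$ ($N{\left(I,d \right)} = \frac{I + 8}{d + I} = \frac{8 + I}{I + d}$)
$3 N{\left(n{\left(-1 \right)},f{\left(-2 \right)} \right)} - 12 = 3 \frac{8 - 1}{-1 - 2} - 12 = 3 \frac{1}{-3} \cdot 7 - 12 = 3 \left(\left(- \frac{1}{3}\right) 7\right) - 12 = 3 \left(- \frac{7}{3}\right) - 12 = -7 - 12 = -19$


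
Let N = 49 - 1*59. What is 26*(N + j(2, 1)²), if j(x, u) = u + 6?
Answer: 1014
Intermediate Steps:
j(x, u) = 6 + u
N = -10 (N = 49 - 59 = -10)
26*(N + j(2, 1)²) = 26*(-10 + (6 + 1)²) = 26*(-10 + 7²) = 26*(-10 + 49) = 26*39 = 1014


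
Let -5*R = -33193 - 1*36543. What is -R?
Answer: -69736/5 ≈ -13947.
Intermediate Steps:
R = 69736/5 (R = -(-33193 - 1*36543)/5 = -(-33193 - 36543)/5 = -⅕*(-69736) = 69736/5 ≈ 13947.)
-R = -1*69736/5 = -69736/5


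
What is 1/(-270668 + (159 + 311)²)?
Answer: -1/49768 ≈ -2.0093e-5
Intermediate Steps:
1/(-270668 + (159 + 311)²) = 1/(-270668 + 470²) = 1/(-270668 + 220900) = 1/(-49768) = -1/49768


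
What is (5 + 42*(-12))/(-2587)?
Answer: 499/2587 ≈ 0.19289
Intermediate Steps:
(5 + 42*(-12))/(-2587) = (5 - 504)*(-1/2587) = -499*(-1/2587) = 499/2587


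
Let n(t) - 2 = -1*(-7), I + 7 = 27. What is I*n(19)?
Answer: 180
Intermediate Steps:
I = 20 (I = -7 + 27 = 20)
n(t) = 9 (n(t) = 2 - 1*(-7) = 2 + 7 = 9)
I*n(19) = 20*9 = 180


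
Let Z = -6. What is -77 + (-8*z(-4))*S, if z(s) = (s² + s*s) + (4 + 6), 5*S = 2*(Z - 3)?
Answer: 5663/5 ≈ 1132.6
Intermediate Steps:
S = -18/5 (S = (2*(-6 - 3))/5 = (2*(-9))/5 = (⅕)*(-18) = -18/5 ≈ -3.6000)
z(s) = 10 + 2*s² (z(s) = (s² + s²) + 10 = 2*s² + 10 = 10 + 2*s²)
-77 + (-8*z(-4))*S = -77 - 8*(10 + 2*(-4)²)*(-18/5) = -77 - 8*(10 + 2*16)*(-18/5) = -77 - 8*(10 + 32)*(-18/5) = -77 - 8*42*(-18/5) = -77 - 336*(-18/5) = -77 + 6048/5 = 5663/5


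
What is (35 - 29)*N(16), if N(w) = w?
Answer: 96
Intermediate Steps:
(35 - 29)*N(16) = (35 - 29)*16 = 6*16 = 96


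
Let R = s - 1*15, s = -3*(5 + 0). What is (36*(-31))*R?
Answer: 33480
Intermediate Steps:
s = -15 (s = -3*5 = -15)
R = -30 (R = -15 - 1*15 = -15 - 15 = -30)
(36*(-31))*R = (36*(-31))*(-30) = -1116*(-30) = 33480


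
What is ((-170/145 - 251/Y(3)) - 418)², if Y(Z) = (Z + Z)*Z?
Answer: 51115331569/272484 ≈ 1.8759e+5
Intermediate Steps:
Y(Z) = 2*Z² (Y(Z) = (2*Z)*Z = 2*Z²)
((-170/145 - 251/Y(3)) - 418)² = ((-170/145 - 251/(2*3²)) - 418)² = ((-170*1/145 - 251/(2*9)) - 418)² = ((-34/29 - 251/18) - 418)² = (-7891/522 - 418)² = (-226087/522)² = 51115331569/272484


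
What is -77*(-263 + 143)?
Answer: 9240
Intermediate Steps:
-77*(-263 + 143) = -77*(-120) = 9240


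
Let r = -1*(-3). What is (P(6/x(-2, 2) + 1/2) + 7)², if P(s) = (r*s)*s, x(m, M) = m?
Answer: 10609/16 ≈ 663.06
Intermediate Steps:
r = 3
P(s) = 3*s² (P(s) = (3*s)*s = 3*s²)
(P(6/x(-2, 2) + 1/2) + 7)² = (3*(6/(-2) + 1/2)² + 7)² = (3*(6*(-½) + 1*(½))² + 7)² = (3*(-3 + ½)² + 7)² = (3*(-5/2)² + 7)² = (3*(25/4) + 7)² = (75/4 + 7)² = (103/4)² = 10609/16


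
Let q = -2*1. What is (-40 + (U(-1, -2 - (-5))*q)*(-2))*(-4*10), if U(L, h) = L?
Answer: 1760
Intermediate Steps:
q = -2
(-40 + (U(-1, -2 - (-5))*q)*(-2))*(-4*10) = (-40 - 1*(-2)*(-2))*(-4*10) = (-40 + 2*(-2))*(-40) = (-40 - 4)*(-40) = -44*(-40) = 1760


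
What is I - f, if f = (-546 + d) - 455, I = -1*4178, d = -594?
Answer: -2583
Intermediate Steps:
I = -4178
f = -1595 (f = (-546 - 594) - 455 = -1140 - 455 = -1595)
I - f = -4178 - 1*(-1595) = -4178 + 1595 = -2583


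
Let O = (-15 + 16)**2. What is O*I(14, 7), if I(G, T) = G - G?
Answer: 0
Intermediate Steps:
O = 1 (O = 1**2 = 1)
I(G, T) = 0
O*I(14, 7) = 1*0 = 0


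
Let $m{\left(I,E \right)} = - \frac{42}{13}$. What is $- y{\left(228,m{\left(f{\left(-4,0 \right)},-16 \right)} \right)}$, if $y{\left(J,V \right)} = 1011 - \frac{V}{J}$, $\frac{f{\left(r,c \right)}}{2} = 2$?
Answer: $- \frac{499441}{494} \approx -1011.0$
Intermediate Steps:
$f{\left(r,c \right)} = 4$ ($f{\left(r,c \right)} = 2 \cdot 2 = 4$)
$m{\left(I,E \right)} = - \frac{42}{13}$ ($m{\left(I,E \right)} = \left(-42\right) \frac{1}{13} = - \frac{42}{13}$)
$y{\left(J,V \right)} = 1011 - \frac{V}{J}$
$- y{\left(228,m{\left(f{\left(-4,0 \right)},-16 \right)} \right)} = - (1011 - - \frac{42}{13 \cdot 228}) = - (1011 - \left(- \frac{42}{13}\right) \frac{1}{228}) = - (1011 + \frac{7}{494}) = \left(-1\right) \frac{499441}{494} = - \frac{499441}{494}$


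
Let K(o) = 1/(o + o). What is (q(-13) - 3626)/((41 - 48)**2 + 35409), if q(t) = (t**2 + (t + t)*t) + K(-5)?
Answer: -31191/354580 ≈ -0.087966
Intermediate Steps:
K(o) = 1/(2*o)
q(t) = -1/10 + 3*t**2 (q(t) = (t**2 + (t + t)*t) + (1/2)/(-5) = (t**2 + (2*t)*t) + (1/2)*(-1/5) = (t**2 + 2*t**2) - 1/10 = 3*t**2 - 1/10 = -1/10 + 3*t**2)
(q(-13) - 3626)/((41 - 48)**2 + 35409) = ((-1/10 + 3*(-13)**2) - 3626)/((41 - 48)**2 + 35409) = ((-1/10 + 3*169) - 3626)/((-7)**2 + 35409) = ((-1/10 + 507) - 3626)/(49 + 35409) = (5069/10 - 3626)/35458 = -31191/10*1/35458 = -31191/354580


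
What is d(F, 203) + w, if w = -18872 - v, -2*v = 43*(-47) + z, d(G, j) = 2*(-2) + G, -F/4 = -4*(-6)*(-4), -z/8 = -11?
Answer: -38917/2 ≈ -19459.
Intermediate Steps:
z = 88 (z = -8*(-11) = 88)
F = 384 (F = -4*(-4*(-6))*(-4) = -96*(-4) = -4*(-96) = 384)
d(G, j) = -4 + G
v = 1933/2 (v = -(43*(-47) + 88)/2 = -(-2021 + 88)/2 = -½*(-1933) = 1933/2 ≈ 966.50)
w = -39677/2 (w = -18872 - 1*1933/2 = -18872 - 1933/2 = -39677/2 ≈ -19839.)
d(F, 203) + w = (-4 + 384) - 39677/2 = 380 - 39677/2 = -38917/2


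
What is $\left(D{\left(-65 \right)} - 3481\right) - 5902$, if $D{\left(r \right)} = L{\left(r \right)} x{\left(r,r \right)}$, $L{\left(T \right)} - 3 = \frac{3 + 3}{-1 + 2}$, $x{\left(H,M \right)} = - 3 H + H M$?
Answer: $30397$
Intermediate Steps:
$L{\left(T \right)} = 9$ ($L{\left(T \right)} = 3 + \frac{3 + 3}{-1 + 2} = 3 + \frac{6}{1} = 3 + 6 \cdot 1 = 3 + 6 = 9$)
$D{\left(r \right)} = 9 r \left(-3 + r\right)$
$\left(D{\left(-65 \right)} - 3481\right) - 5902 = \left(9 \left(-65\right) \left(-3 - 65\right) - 3481\right) - 5902 = \left(9 \left(-65\right) \left(-68\right) - 3481\right) - 5902 = \left(39780 - 3481\right) - 5902 = 36299 - 5902 = 30397$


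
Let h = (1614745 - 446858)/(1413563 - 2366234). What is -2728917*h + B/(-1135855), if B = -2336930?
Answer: 241336523976944605/72139741247 ≈ 3.3454e+6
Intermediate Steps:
h = -1167887/952671 (h = 1167887/(-952671) = 1167887*(-1/952671) = -1167887/952671 ≈ -1.2259)
-2728917*h + B/(-1135855) = -2728917/(1/(-1167887/952671)) - 2336930/(-1135855) = -2728917/(-952671/1167887) - 2336930*(-1/1135855) = -2728917*(-1167887/952671) + 467386/227171 = 1062355562793/317557 + 467386/227171 = 241336523976944605/72139741247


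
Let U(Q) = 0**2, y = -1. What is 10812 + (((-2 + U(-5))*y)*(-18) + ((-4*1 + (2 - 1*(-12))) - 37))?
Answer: 10749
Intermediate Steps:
U(Q) = 0
10812 + (((-2 + U(-5))*y)*(-18) + ((-4*1 + (2 - 1*(-12))) - 37)) = 10812 + (((-2 + 0)*(-1))*(-18) + ((-4*1 + (2 - 1*(-12))) - 37)) = 10812 + (-2*(-1)*(-18) + ((-4 + (2 + 12)) - 37)) = 10812 + (2*(-18) + ((-4 + 14) - 37)) = 10812 + (-36 + (10 - 37)) = 10812 + (-36 - 27) = 10812 - 63 = 10749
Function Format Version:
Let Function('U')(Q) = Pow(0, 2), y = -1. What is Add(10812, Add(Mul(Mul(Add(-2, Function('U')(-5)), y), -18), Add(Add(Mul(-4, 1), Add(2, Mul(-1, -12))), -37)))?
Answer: 10749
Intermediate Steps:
Function('U')(Q) = 0
Add(10812, Add(Mul(Mul(Add(-2, Function('U')(-5)), y), -18), Add(Add(Mul(-4, 1), Add(2, Mul(-1, -12))), -37))) = Add(10812, Add(Mul(Mul(Add(-2, 0), -1), -18), Add(Add(Mul(-4, 1), Add(2, Mul(-1, -12))), -37))) = Add(10812, Add(Mul(Mul(-2, -1), -18), Add(Add(-4, Add(2, 12)), -37))) = Add(10812, Add(Mul(2, -18), Add(Add(-4, 14), -37))) = Add(10812, Add(-36, Add(10, -37))) = Add(10812, Add(-36, -27)) = Add(10812, -63) = 10749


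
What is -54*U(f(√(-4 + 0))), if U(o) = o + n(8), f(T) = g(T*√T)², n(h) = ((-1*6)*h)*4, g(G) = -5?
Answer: 9018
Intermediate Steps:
n(h) = -24*h (n(h) = -6*h*4 = -24*h)
f(T) = 25 (f(T) = (-5)² = 25)
U(o) = -192 + o (U(o) = o - 24*8 = o - 192 = -192 + o)
-54*U(f(√(-4 + 0))) = -54*(-192 + 25) = -54*(-167) = 9018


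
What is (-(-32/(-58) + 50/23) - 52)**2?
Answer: 1332396004/444889 ≈ 2994.9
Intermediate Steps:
(-(-32/(-58) + 50/23) - 52)**2 = (-(-32*(-1/58) + 50*(1/23)) - 52)**2 = (-(16/29 + 50/23) - 52)**2 = (-1*1818/667 - 52)**2 = (-1818/667 - 52)**2 = (-36502/667)**2 = 1332396004/444889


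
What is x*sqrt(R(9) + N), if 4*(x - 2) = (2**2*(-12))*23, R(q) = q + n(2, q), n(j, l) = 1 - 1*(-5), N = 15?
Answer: -274*sqrt(30) ≈ -1500.8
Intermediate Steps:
n(j, l) = 6 (n(j, l) = 1 + 5 = 6)
R(q) = 6 + q (R(q) = q + 6 = 6 + q)
x = -274 (x = 2 + ((2**2*(-12))*23)/4 = 2 + ((4*(-12))*23)/4 = 2 + (-48*23)/4 = 2 + (1/4)*(-1104) = 2 - 276 = -274)
x*sqrt(R(9) + N) = -274*sqrt((6 + 9) + 15) = -274*sqrt(15 + 15) = -274*sqrt(30)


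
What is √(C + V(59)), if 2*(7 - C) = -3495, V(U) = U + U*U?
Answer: √21178/2 ≈ 72.763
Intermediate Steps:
V(U) = U + U²
C = 3509/2 (C = 7 - ½*(-3495) = 7 + 3495/2 = 3509/2 ≈ 1754.5)
√(C + V(59)) = √(3509/2 + 59*(1 + 59)) = √(3509/2 + 59*60) = √(3509/2 + 3540) = √(10589/2) = √21178/2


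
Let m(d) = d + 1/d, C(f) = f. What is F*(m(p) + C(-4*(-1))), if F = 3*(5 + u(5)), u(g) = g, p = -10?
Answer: -183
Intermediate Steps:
F = 30 (F = 3*(5 + 5) = 3*10 = 30)
F*(m(p) + C(-4*(-1))) = 30*((-10 + 1/(-10)) - 4*(-1)) = 30*((-10 - ⅒) + 4) = 30*(-101/10 + 4) = 30*(-61/10) = -183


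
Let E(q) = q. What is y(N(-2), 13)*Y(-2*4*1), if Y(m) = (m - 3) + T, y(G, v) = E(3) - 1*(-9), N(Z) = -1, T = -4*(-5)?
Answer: 108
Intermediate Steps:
T = 20
y(G, v) = 12 (y(G, v) = 3 - 1*(-9) = 3 + 9 = 12)
Y(m) = 17 + m (Y(m) = (m - 3) + 20 = (-3 + m) + 20 = 17 + m)
y(N(-2), 13)*Y(-2*4*1) = 12*(17 - 2*4*1) = 12*(17 - 8*1) = 12*(17 - 8) = 12*9 = 108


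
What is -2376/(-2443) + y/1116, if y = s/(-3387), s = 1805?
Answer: 8976613777/9234276156 ≈ 0.97210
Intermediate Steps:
y = -1805/3387 (y = 1805/(-3387) = 1805*(-1/3387) = -1805/3387 ≈ -0.53292)
-2376/(-2443) + y/1116 = -2376/(-2443) - 1805/3387/1116 = -2376*(-1/2443) - 1805/3387*1/1116 = 2376/2443 - 1805/3779892 = 8976613777/9234276156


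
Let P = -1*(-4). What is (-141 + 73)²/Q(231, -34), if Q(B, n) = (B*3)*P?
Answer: 1156/693 ≈ 1.6681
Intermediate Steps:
P = 4
Q(B, n) = 12*B (Q(B, n) = (B*3)*4 = (3*B)*4 = 12*B)
(-141 + 73)²/Q(231, -34) = (-141 + 73)²/((12*231)) = (-68)²/2772 = 4624*(1/2772) = 1156/693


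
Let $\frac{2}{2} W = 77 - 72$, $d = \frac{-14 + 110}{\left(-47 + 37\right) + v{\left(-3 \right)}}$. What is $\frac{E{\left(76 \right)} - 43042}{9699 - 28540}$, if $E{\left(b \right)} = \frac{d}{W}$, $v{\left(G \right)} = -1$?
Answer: $\frac{2367406}{1036255} \approx 2.2846$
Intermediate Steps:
$d = - \frac{96}{11}$ ($d = \frac{-14 + 110}{\left(-47 + 37\right) - 1} = \frac{96}{-10 - 1} = \frac{96}{-11} = 96 \left(- \frac{1}{11}\right) = - \frac{96}{11} \approx -8.7273$)
$W = 5$ ($W = 77 - 72 = 5$)
$E{\left(b \right)} = - \frac{96}{55}$ ($E{\left(b \right)} = - \frac{96}{11 \cdot 5} = \left(- \frac{96}{11}\right) \frac{1}{5} = - \frac{96}{55}$)
$\frac{E{\left(76 \right)} - 43042}{9699 - 28540} = \frac{- \frac{96}{55} - 43042}{9699 - 28540} = - \frac{2367406}{55 \left(-18841\right)} = \left(- \frac{2367406}{55}\right) \left(- \frac{1}{18841}\right) = \frac{2367406}{1036255}$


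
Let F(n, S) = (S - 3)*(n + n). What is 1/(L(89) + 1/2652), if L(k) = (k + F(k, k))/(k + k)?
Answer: 2652/229399 ≈ 0.011561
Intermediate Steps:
F(n, S) = 2*n*(-3 + S) (F(n, S) = (-3 + S)*(2*n) = 2*n*(-3 + S))
L(k) = (k + 2*k*(-3 + k))/(2*k) (L(k) = (k + 2*k*(-3 + k))/(k + k) = (k + 2*k*(-3 + k))/((2*k)) = (k + 2*k*(-3 + k))*(1/(2*k)) = (k + 2*k*(-3 + k))/(2*k))
1/(L(89) + 1/2652) = 1/((-5/2 + 89) + 1/2652) = 1/(173/2 + 1/2652) = 1/(229399/2652) = 2652/229399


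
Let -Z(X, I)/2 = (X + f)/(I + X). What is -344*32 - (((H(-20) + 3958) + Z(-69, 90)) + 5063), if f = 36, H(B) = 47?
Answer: -140554/7 ≈ -20079.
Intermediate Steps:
Z(X, I) = -2*(36 + X)/(I + X) (Z(X, I) = -2*(X + 36)/(I + X) = -2*(36 + X)/(I + X))
-344*32 - (((H(-20) + 3958) + Z(-69, 90)) + 5063) = -344*32 - (((47 + 3958) + 2*(-36 - 1*(-69))/(90 - 69)) + 5063) = -11008 - ((4005 + 2*(-36 + 69)/21) + 5063) = -11008 - ((4005 + 2*(1/21)*33) + 5063) = -11008 - ((4005 + 22/7) + 5063) = -11008 - (28057/7 + 5063) = -11008 - 1*63498/7 = -11008 - 63498/7 = -140554/7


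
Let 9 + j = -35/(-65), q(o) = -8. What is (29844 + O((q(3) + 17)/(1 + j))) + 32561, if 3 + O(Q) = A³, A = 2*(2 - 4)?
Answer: 62338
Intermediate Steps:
j = -110/13 (j = -9 - 35/(-65) = -9 - 35*(-1/65) = -9 + 7/13 = -110/13 ≈ -8.4615)
A = -4 (A = 2*(-2) = -4)
O(Q) = -67 (O(Q) = -3 + (-4)³ = -3 - 64 = -67)
(29844 + O((q(3) + 17)/(1 + j))) + 32561 = (29844 - 67) + 32561 = 29777 + 32561 = 62338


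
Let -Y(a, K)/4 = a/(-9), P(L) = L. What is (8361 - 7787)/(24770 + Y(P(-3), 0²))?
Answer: 861/37153 ≈ 0.023174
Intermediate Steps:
Y(a, K) = 4*a/9 (Y(a, K) = -4*a/(-9) = -4*a*(-1)/9 = -(-4)*a/9 = 4*a/9)
(8361 - 7787)/(24770 + Y(P(-3), 0²)) = (8361 - 7787)/(24770 + (4/9)*(-3)) = 574/(24770 - 4/3) = 574/(74306/3) = 574*(3/74306) = 861/37153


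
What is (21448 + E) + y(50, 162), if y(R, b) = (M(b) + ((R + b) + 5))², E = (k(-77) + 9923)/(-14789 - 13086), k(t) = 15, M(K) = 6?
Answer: 1984048937/27875 ≈ 71177.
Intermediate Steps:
E = -9938/27875 (E = (15 + 9923)/(-14789 - 13086) = 9938/(-27875) = 9938*(-1/27875) = -9938/27875 ≈ -0.35652)
y(R, b) = (11 + R + b)² (y(R, b) = (6 + ((R + b) + 5))² = (6 + (5 + R + b))² = (11 + R + b)²)
(21448 + E) + y(50, 162) = (21448 - 9938/27875) + (11 + 50 + 162)² = 597853062/27875 + 223² = 597853062/27875 + 49729 = 1984048937/27875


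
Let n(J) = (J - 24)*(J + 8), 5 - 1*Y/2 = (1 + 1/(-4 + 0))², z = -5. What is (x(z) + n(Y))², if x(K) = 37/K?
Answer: 7063225849/102400 ≈ 68977.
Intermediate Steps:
Y = 71/8 (Y = 10 - 2*(1 + 1/(-4 + 0))² = 10 - 2*(1 + 1/(-4))² = 10 - 2*(1 - ¼)² = 10 - 2*(¾)² = 10 - 2*9/16 = 10 - 9/8 = 71/8 ≈ 8.8750)
n(J) = (-24 + J)*(8 + J)
(x(z) + n(Y))² = (37/(-5) + (-192 + (71/8)² - 16*71/8))² = (37*(-⅕) + (-192 + 5041/64 - 142))² = (-37/5 - 16335/64)² = (-84043/320)² = 7063225849/102400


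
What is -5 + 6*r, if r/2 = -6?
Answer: -77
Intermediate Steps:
r = -12 (r = 2*(-6) = -12)
-5 + 6*r = -5 + 6*(-12) = -5 - 72 = -77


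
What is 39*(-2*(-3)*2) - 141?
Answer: 327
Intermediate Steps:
39*(-2*(-3)*2) - 141 = 39*(6*2) - 141 = 39*12 - 141 = 468 - 141 = 327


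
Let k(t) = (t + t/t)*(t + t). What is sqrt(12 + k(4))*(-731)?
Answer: -1462*sqrt(13) ≈ -5271.3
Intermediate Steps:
k(t) = 2*t*(1 + t) (k(t) = (t + 1)*(2*t) = (1 + t)*(2*t) = 2*t*(1 + t))
sqrt(12 + k(4))*(-731) = sqrt(12 + 2*4*(1 + 4))*(-731) = sqrt(12 + 2*4*5)*(-731) = sqrt(12 + 40)*(-731) = sqrt(52)*(-731) = (2*sqrt(13))*(-731) = -1462*sqrt(13)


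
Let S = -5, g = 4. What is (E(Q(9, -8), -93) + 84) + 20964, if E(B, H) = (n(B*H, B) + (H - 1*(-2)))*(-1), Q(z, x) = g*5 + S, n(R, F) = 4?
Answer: 21135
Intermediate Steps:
Q(z, x) = 15 (Q(z, x) = 4*5 - 5 = 20 - 5 = 15)
E(B, H) = -6 - H (E(B, H) = (4 + (H - 1*(-2)))*(-1) = (4 + (H + 2))*(-1) = (4 + (2 + H))*(-1) = (6 + H)*(-1) = -6 - H)
(E(Q(9, -8), -93) + 84) + 20964 = ((-6 - 1*(-93)) + 84) + 20964 = ((-6 + 93) + 84) + 20964 = (87 + 84) + 20964 = 171 + 20964 = 21135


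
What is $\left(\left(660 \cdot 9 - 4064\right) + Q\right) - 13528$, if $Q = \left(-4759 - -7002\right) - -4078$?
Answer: $-5331$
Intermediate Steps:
$Q = 6321$ ($Q = \left(-4759 + 7002\right) + 4078 = 2243 + 4078 = 6321$)
$\left(\left(660 \cdot 9 - 4064\right) + Q\right) - 13528 = \left(\left(660 \cdot 9 - 4064\right) + 6321\right) - 13528 = \left(\left(5940 - 4064\right) + 6321\right) - 13528 = \left(1876 + 6321\right) - 13528 = 8197 - 13528 = -5331$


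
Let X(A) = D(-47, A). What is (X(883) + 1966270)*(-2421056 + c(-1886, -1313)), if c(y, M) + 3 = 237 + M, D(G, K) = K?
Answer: -4764710131655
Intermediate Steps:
c(y, M) = 234 + M (c(y, M) = -3 + (237 + M) = 234 + M)
X(A) = A
(X(883) + 1966270)*(-2421056 + c(-1886, -1313)) = (883 + 1966270)*(-2421056 + (234 - 1313)) = 1967153*(-2421056 - 1079) = 1967153*(-2422135) = -4764710131655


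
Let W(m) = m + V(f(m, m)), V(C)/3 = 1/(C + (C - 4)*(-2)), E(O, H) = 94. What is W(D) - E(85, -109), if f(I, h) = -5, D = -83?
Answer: -2298/13 ≈ -176.77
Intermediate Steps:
V(C) = 3/(8 - C) (V(C) = 3/(C + (C - 4)*(-2)) = 3/(C + (-4 + C)*(-2)) = 3/(C + (8 - 2*C)) = 3/(8 - C))
W(m) = 3/13 + m (W(m) = m - 3/(-8 - 5) = m - 3/(-13) = m - 3*(-1/13) = m + 3/13 = 3/13 + m)
W(D) - E(85, -109) = (3/13 - 83) - 1*94 = -1076/13 - 94 = -2298/13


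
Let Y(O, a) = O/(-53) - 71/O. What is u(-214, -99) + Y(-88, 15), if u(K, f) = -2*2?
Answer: -7149/4664 ≈ -1.5328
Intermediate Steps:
Y(O, a) = -71/O - O/53 (Y(O, a) = O*(-1/53) - 71/O = -O/53 - 71/O = -71/O - O/53)
u(K, f) = -4
u(-214, -99) + Y(-88, 15) = -4 + (-71/(-88) - 1/53*(-88)) = -4 + (-71*(-1/88) + 88/53) = -4 + (71/88 + 88/53) = -4 + 11507/4664 = -7149/4664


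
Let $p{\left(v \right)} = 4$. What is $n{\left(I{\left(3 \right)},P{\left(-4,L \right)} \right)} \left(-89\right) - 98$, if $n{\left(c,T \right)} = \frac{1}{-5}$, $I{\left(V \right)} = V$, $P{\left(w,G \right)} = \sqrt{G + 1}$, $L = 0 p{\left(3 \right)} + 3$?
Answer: $- \frac{401}{5} \approx -80.2$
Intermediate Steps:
$L = 3$ ($L = 0 \cdot 4 + 3 = 0 + 3 = 3$)
$P{\left(w,G \right)} = \sqrt{1 + G}$
$n{\left(c,T \right)} = - \frac{1}{5}$
$n{\left(I{\left(3 \right)},P{\left(-4,L \right)} \right)} \left(-89\right) - 98 = \left(- \frac{1}{5}\right) \left(-89\right) - 98 = \frac{89}{5} - 98 = - \frac{401}{5}$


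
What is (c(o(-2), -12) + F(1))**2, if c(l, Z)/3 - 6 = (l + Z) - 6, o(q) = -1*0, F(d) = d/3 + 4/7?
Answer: 543169/441 ≈ 1231.7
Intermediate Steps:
F(d) = 4/7 + d/3 (F(d) = d*(1/3) + 4*(1/7) = d/3 + 4/7 = 4/7 + d/3)
o(q) = 0
c(l, Z) = 3*Z + 3*l (c(l, Z) = 18 + 3*((l + Z) - 6) = 18 + 3*((Z + l) - 6) = 18 + 3*(-6 + Z + l) = 18 + (-18 + 3*Z + 3*l) = 3*Z + 3*l)
(c(o(-2), -12) + F(1))**2 = ((3*(-12) + 3*0) + (4/7 + (1/3)*1))**2 = ((-36 + 0) + (4/7 + 1/3))**2 = (-36 + 19/21)**2 = (-737/21)**2 = 543169/441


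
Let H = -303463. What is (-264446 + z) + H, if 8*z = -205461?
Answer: -4748733/8 ≈ -5.9359e+5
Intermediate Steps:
z = -205461/8 (z = (⅛)*(-205461) = -205461/8 ≈ -25683.)
(-264446 + z) + H = (-264446 - 205461/8) - 303463 = -2321029/8 - 303463 = -4748733/8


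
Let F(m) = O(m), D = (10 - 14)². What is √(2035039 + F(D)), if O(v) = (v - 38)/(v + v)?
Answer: √32560613/4 ≈ 1426.5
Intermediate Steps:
O(v) = (-38 + v)/(2*v) (O(v) = (-38 + v)/((2*v)) = (-38 + v)*(1/(2*v)) = (-38 + v)/(2*v))
D = 16 (D = (-4)² = 16)
F(m) = (-38 + m)/(2*m)
√(2035039 + F(D)) = √(2035039 + (½)*(-38 + 16)/16) = √(2035039 + (½)*(1/16)*(-22)) = √(2035039 - 11/16) = √(32560613/16) = √32560613/4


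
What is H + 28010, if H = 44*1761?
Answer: 105494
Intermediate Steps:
H = 77484
H + 28010 = 77484 + 28010 = 105494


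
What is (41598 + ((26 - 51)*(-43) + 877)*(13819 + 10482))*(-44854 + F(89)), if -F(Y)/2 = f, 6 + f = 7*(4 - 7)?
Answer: -2126976320000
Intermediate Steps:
f = -27 (f = -6 + 7*(4 - 7) = -6 + 7*(-3) = -6 - 21 = -27)
F(Y) = 54 (F(Y) = -2*(-27) = 54)
(41598 + ((26 - 51)*(-43) + 877)*(13819 + 10482))*(-44854 + F(89)) = (41598 + ((26 - 51)*(-43) + 877)*(13819 + 10482))*(-44854 + 54) = (41598 + (-25*(-43) + 877)*24301)*(-44800) = (41598 + (1075 + 877)*24301)*(-44800) = (41598 + 1952*24301)*(-44800) = (41598 + 47435552)*(-44800) = 47477150*(-44800) = -2126976320000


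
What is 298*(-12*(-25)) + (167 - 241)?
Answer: 89326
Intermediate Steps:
298*(-12*(-25)) + (167 - 241) = 298*300 - 74 = 89400 - 74 = 89326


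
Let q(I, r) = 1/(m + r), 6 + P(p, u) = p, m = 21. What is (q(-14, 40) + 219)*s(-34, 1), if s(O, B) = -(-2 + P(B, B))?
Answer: 93520/61 ≈ 1533.1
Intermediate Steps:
P(p, u) = -6 + p
s(O, B) = 8 - B (s(O, B) = -(-2 + (-6 + B)) = -(-8 + B) = 8 - B)
q(I, r) = 1/(21 + r)
(q(-14, 40) + 219)*s(-34, 1) = (1/(21 + 40) + 219)*(8 - 1*1) = (1/61 + 219)*(8 - 1) = (1/61 + 219)*7 = (13360/61)*7 = 93520/61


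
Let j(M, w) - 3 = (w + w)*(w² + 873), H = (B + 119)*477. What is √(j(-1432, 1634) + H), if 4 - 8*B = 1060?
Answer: √8728262974 ≈ 93425.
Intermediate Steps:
B = -132 (B = ½ - ⅛*1060 = ½ - 265/2 = -132)
H = -6201 (H = (-132 + 119)*477 = -13*477 = -6201)
j(M, w) = 3 + 2*w*(873 + w²) (j(M, w) = 3 + (w + w)*(w² + 873) = 3 + (2*w)*(873 + w²) = 3 + 2*w*(873 + w²))
√(j(-1432, 1634) + H) = √((3 + 2*1634³ + 1746*1634) - 6201) = √((3 + 2*4362708104 + 2852964) - 6201) = √((3 + 8725416208 + 2852964) - 6201) = √(8728269175 - 6201) = √8728262974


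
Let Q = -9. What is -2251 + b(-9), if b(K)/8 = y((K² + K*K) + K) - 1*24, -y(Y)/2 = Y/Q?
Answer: -2171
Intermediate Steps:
y(Y) = 2*Y/9 (y(Y) = -2*Y/(-9) = -2*Y*(-1)/9 = -(-2)*Y/9 = 2*Y/9)
b(K) = -192 + 16*K/9 + 32*K²/9 (b(K) = 8*(2*((K² + K*K) + K)/9 - 1*24) = 8*(2*((K² + K²) + K)/9 - 24) = 8*(2*(2*K² + K)/9 - 24) = 8*(2*(K + 2*K²)/9 - 24) = 8*((2*K/9 + 4*K²/9) - 24) = 8*(-24 + 2*K/9 + 4*K²/9) = -192 + 16*K/9 + 32*K²/9)
-2251 + b(-9) = -2251 + (-192 + (16/9)*(-9)*(1 + 2*(-9))) = -2251 + (-192 + (16/9)*(-9)*(1 - 18)) = -2251 + (-192 + (16/9)*(-9)*(-17)) = -2251 + (-192 + 272) = -2251 + 80 = -2171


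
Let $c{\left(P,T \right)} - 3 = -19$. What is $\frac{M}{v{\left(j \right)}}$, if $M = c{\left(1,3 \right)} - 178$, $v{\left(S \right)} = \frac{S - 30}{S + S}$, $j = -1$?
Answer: $- \frac{388}{31} \approx -12.516$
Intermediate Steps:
$c{\left(P,T \right)} = -16$ ($c{\left(P,T \right)} = 3 - 19 = -16$)
$v{\left(S \right)} = \frac{-30 + S}{2 S}$
$M = -194$ ($M = -16 - 178 = -194$)
$\frac{M}{v{\left(j \right)}} = - \frac{194}{\frac{1}{2} \frac{1}{-1} \left(-30 - 1\right)} = - \frac{194}{\frac{1}{2} \left(-1\right) \left(-31\right)} = - \frac{194}{\frac{31}{2}} = \left(-194\right) \frac{2}{31} = - \frac{388}{31}$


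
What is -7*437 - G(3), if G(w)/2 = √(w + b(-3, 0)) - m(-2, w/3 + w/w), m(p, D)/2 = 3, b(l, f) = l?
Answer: -3047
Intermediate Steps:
m(p, D) = 6 (m(p, D) = 2*3 = 6)
G(w) = -12 + 2*√(-3 + w) (G(w) = 2*(√(w - 3) - 1*6) = 2*(√(-3 + w) - 6) = 2*(-6 + √(-3 + w)) = -12 + 2*√(-3 + w))
-7*437 - G(3) = -7*437 - (-12 + 2*√(-3 + 3)) = -3059 - (-12 + 2*√0) = -3059 - (-12 + 2*0) = -3059 - (-12 + 0) = -3059 - 1*(-12) = -3059 + 12 = -3047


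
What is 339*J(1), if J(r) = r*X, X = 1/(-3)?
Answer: -113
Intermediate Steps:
X = -1/3 ≈ -0.33333
J(r) = -r/3 (J(r) = r*(-1/3) = -r/3)
339*J(1) = 339*(-1/3*1) = 339*(-1/3) = -113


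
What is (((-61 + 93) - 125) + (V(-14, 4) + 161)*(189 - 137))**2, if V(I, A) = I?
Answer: 57017601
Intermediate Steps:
(((-61 + 93) - 125) + (V(-14, 4) + 161)*(189 - 137))**2 = (((-61 + 93) - 125) + (-14 + 161)*(189 - 137))**2 = ((32 - 125) + 147*52)**2 = (-93 + 7644)**2 = 7551**2 = 57017601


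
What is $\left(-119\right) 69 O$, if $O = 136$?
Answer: $-1116696$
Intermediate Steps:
$\left(-119\right) 69 O = \left(-119\right) 69 \cdot 136 = \left(-8211\right) 136 = -1116696$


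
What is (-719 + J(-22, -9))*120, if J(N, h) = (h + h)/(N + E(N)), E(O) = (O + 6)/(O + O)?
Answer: -10255440/119 ≈ -86180.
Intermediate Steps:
E(O) = (6 + O)/(2*O) (E(O) = (6 + O)/((2*O)) = (6 + O)*(1/(2*O)) = (6 + O)/(2*O))
J(N, h) = 2*h/(N + (6 + N)/(2*N)) (J(N, h) = (h + h)/(N + (6 + N)/(2*N)) = (2*h)/(N + (6 + N)/(2*N)) = 2*h/(N + (6 + N)/(2*N)))
(-719 + J(-22, -9))*120 = (-719 + 4*(-22)*(-9)/(6 - 22 + 2*(-22)²))*120 = (-719 + 4*(-22)*(-9)/(6 - 22 + 2*484))*120 = (-719 + 4*(-22)*(-9)/(6 - 22 + 968))*120 = (-719 + 4*(-22)*(-9)/952)*120 = (-719 + 4*(-22)*(-9)*(1/952))*120 = (-719 + 99/119)*120 = -85462/119*120 = -10255440/119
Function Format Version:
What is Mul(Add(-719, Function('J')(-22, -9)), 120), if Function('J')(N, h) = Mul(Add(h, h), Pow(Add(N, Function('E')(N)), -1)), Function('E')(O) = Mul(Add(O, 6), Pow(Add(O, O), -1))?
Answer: Rational(-10255440, 119) ≈ -86180.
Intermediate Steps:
Function('E')(O) = Mul(Rational(1, 2), Pow(O, -1), Add(6, O)) (Function('E')(O) = Mul(Add(6, O), Pow(Mul(2, O), -1)) = Mul(Add(6, O), Mul(Rational(1, 2), Pow(O, -1))) = Mul(Rational(1, 2), Pow(O, -1), Add(6, O)))
Function('J')(N, h) = Mul(2, h, Pow(Add(N, Mul(Rational(1, 2), Pow(N, -1), Add(6, N))), -1)) (Function('J')(N, h) = Mul(Add(h, h), Pow(Add(N, Mul(Rational(1, 2), Pow(N, -1), Add(6, N))), -1)) = Mul(Mul(2, h), Pow(Add(N, Mul(Rational(1, 2), Pow(N, -1), Add(6, N))), -1)) = Mul(2, h, Pow(Add(N, Mul(Rational(1, 2), Pow(N, -1), Add(6, N))), -1)))
Mul(Add(-719, Function('J')(-22, -9)), 120) = Mul(Add(-719, Mul(4, -22, -9, Pow(Add(6, -22, Mul(2, Pow(-22, 2))), -1))), 120) = Mul(Add(-719, Mul(4, -22, -9, Pow(Add(6, -22, Mul(2, 484)), -1))), 120) = Mul(Add(-719, Mul(4, -22, -9, Pow(Add(6, -22, 968), -1))), 120) = Mul(Add(-719, Mul(4, -22, -9, Pow(952, -1))), 120) = Mul(Add(-719, Mul(4, -22, -9, Rational(1, 952))), 120) = Mul(Add(-719, Rational(99, 119)), 120) = Mul(Rational(-85462, 119), 120) = Rational(-10255440, 119)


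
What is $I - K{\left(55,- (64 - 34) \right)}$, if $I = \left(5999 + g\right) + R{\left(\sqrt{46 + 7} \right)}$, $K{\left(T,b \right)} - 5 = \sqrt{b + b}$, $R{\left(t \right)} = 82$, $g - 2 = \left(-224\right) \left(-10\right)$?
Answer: $8318 - 2 i \sqrt{15} \approx 8318.0 - 7.746 i$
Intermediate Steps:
$g = 2242$ ($g = 2 - -2240 = 2 + 2240 = 2242$)
$K{\left(T,b \right)} = 5 + \sqrt{2} \sqrt{b}$ ($K{\left(T,b \right)} = 5 + \sqrt{b + b} = 5 + \sqrt{2 b} = 5 + \sqrt{2} \sqrt{b}$)
$I = 8323$ ($I = \left(5999 + 2242\right) + 82 = 8241 + 82 = 8323$)
$I - K{\left(55,- (64 - 34) \right)} = 8323 - \left(5 + \sqrt{2} \sqrt{- (64 - 34)}\right) = 8323 - \left(5 + \sqrt{2} \sqrt{\left(-1\right) 30}\right) = 8323 - \left(5 + \sqrt{2} \sqrt{-30}\right) = 8323 - \left(5 + \sqrt{2} i \sqrt{30}\right) = 8323 - \left(5 + 2 i \sqrt{15}\right) = 8318 - 2 i \sqrt{15}$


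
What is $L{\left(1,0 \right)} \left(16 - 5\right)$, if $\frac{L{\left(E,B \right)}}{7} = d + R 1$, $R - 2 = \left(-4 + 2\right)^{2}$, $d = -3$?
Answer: $231$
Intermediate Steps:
$R = 6$ ($R = 2 + \left(-4 + 2\right)^{2} = 2 + \left(-2\right)^{2} = 2 + 4 = 6$)
$L{\left(E,B \right)} = 21$ ($L{\left(E,B \right)} = 7 \left(-3 + 6 \cdot 1\right) = 7 \left(-3 + 6\right) = 7 \cdot 3 = 21$)
$L{\left(1,0 \right)} \left(16 - 5\right) = 21 \left(16 - 5\right) = 21 \cdot 11 = 231$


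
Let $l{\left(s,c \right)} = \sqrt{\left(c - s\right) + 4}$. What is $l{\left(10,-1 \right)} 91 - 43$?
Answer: $-43 + 91 i \sqrt{7} \approx -43.0 + 240.76 i$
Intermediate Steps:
$l{\left(s,c \right)} = \sqrt{4 + c - s}$
$l{\left(10,-1 \right)} 91 - 43 = \sqrt{4 - 1 - 10} \cdot 91 - 43 = \sqrt{-7} \cdot 91 - 43 = i \sqrt{7} \cdot 91 - 43 = 91 i \sqrt{7} - 43 = -43 + 91 i \sqrt{7}$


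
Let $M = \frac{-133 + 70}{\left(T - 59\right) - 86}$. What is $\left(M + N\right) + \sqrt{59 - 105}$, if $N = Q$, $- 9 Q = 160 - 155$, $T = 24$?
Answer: $- \frac{38}{1089} + i \sqrt{46} \approx -0.034894 + 6.7823 i$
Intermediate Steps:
$M = \frac{63}{121}$ ($M = \frac{-133 + 70}{\left(24 - 59\right) - 86} = - \frac{63}{\left(24 - 59\right) - 86} = - \frac{63}{-35 - 86} = - \frac{63}{-121} = \left(-63\right) \left(- \frac{1}{121}\right) = \frac{63}{121} \approx 0.52066$)
$Q = - \frac{5}{9}$ ($Q = - \frac{160 - 155}{9} = \left(- \frac{1}{9}\right) 5 = - \frac{5}{9} \approx -0.55556$)
$N = - \frac{5}{9} \approx -0.55556$
$\left(M + N\right) + \sqrt{59 - 105} = \left(\frac{63}{121} - \frac{5}{9}\right) + \sqrt{59 - 105} = - \frac{38}{1089} + \sqrt{-46} = - \frac{38}{1089} + i \sqrt{46}$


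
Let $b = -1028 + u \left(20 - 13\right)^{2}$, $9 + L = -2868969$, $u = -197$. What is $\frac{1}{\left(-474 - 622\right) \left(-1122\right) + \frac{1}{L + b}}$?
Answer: $\frac{2879659}{3541151228207} \approx 8.132 \cdot 10^{-7}$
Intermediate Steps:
$L = -2868978$ ($L = -9 - 2868969 = -2868978$)
$b = -10681$ ($b = -1028 - 197 \left(20 - 13\right)^{2} = -1028 - 197 \cdot 7^{2} = -1028 - 9653 = -10681$)
$\frac{1}{\left(-474 - 622\right) \left(-1122\right) + \frac{1}{L + b}} = \frac{1}{\left(-474 - 622\right) \left(-1122\right) + \frac{1}{-2868978 - 10681}} = \frac{1}{\left(-1096\right) \left(-1122\right) + \frac{1}{-2879659}} = \frac{1}{1229712 - \frac{1}{2879659}} = \frac{1}{\frac{3541151228207}{2879659}} = \frac{2879659}{3541151228207}$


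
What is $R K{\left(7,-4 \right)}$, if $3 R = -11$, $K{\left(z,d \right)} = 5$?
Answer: $- \frac{55}{3} \approx -18.333$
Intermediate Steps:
$R = - \frac{11}{3}$ ($R = \frac{1}{3} \left(-11\right) = - \frac{11}{3} \approx -3.6667$)
$R K{\left(7,-4 \right)} = \left(- \frac{11}{3}\right) 5 = - \frac{55}{3}$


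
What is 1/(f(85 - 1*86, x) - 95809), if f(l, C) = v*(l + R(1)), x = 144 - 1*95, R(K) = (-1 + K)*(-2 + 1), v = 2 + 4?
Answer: -1/95815 ≈ -1.0437e-5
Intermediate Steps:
v = 6
R(K) = 1 - K (R(K) = (-1 + K)*(-1) = 1 - K)
x = 49 (x = 144 - 95 = 49)
f(l, C) = 6*l (f(l, C) = 6*(l + (1 - 1*1)) = 6*(l + (1 - 1)) = 6*(l + 0) = 6*l)
1/(f(85 - 1*86, x) - 95809) = 1/(6*(85 - 1*86) - 95809) = 1/(6*(85 - 86) - 95809) = 1/(6*(-1) - 95809) = 1/(-6 - 95809) = 1/(-95815) = -1/95815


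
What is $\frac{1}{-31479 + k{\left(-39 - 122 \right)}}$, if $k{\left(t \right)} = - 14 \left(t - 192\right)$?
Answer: $- \frac{1}{26537} \approx -3.7683 \cdot 10^{-5}$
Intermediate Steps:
$k{\left(t \right)} = 2688 - 14 t$ ($k{\left(t \right)} = - 14 \left(-192 + t\right) = 2688 - 14 t$)
$\frac{1}{-31479 + k{\left(-39 - 122 \right)}} = \frac{1}{-31479 + \left(2688 - 14 \left(-39 - 122\right)\right)} = \frac{1}{-31479 + \left(2688 - -2254\right)} = \frac{1}{-31479 + \left(2688 + 2254\right)} = \frac{1}{-31479 + 4942} = \frac{1}{-26537} = - \frac{1}{26537}$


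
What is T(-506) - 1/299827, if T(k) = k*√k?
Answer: -1/299827 - 506*I*√506 ≈ -3.3353e-6 - 11382.0*I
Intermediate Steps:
T(k) = k^(3/2)
T(-506) - 1/299827 = (-506)^(3/2) - 1/299827 = -506*I*√506 - 1*1/299827 = -506*I*√506 - 1/299827 = -1/299827 - 506*I*√506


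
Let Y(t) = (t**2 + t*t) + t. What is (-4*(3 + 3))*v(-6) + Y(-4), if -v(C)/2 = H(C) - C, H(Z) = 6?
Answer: 604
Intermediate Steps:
v(C) = -12 + 2*C (v(C) = -2*(6 - C) = -12 + 2*C)
Y(t) = t + 2*t**2 (Y(t) = (t**2 + t**2) + t = 2*t**2 + t = t + 2*t**2)
(-4*(3 + 3))*v(-6) + Y(-4) = (-4*(3 + 3))*(-12 + 2*(-6)) - 4*(1 + 2*(-4)) = (-4*6)*(-12 - 12) - 4*(1 - 8) = -24*(-24) - 4*(-7) = 576 + 28 = 604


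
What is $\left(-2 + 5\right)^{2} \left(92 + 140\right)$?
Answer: $2088$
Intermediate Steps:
$\left(-2 + 5\right)^{2} \left(92 + 140\right) = 3^{2} \cdot 232 = 9 \cdot 232 = 2088$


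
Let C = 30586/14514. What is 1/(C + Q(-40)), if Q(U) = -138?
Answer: -177/24053 ≈ -0.0073588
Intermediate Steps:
C = 373/177 (C = 30586*(1/14514) = 373/177 ≈ 2.1073)
1/(C + Q(-40)) = 1/(373/177 - 138) = 1/(-24053/177) = -177/24053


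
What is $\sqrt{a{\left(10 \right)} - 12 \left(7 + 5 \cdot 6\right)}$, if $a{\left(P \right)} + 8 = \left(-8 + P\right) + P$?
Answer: $2 i \sqrt{110} \approx 20.976 i$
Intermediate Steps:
$a{\left(P \right)} = -16 + 2 P$ ($a{\left(P \right)} = -8 + \left(\left(-8 + P\right) + P\right) = -8 + \left(-8 + 2 P\right) = -16 + 2 P$)
$\sqrt{a{\left(10 \right)} - 12 \left(7 + 5 \cdot 6\right)} = \sqrt{\left(-16 + 2 \cdot 10\right) - 12 \left(7 + 5 \cdot 6\right)} = \sqrt{\left(-16 + 20\right) - 12 \left(7 + 30\right)} = \sqrt{4 - 444} = \sqrt{-440} = 2 i \sqrt{110}$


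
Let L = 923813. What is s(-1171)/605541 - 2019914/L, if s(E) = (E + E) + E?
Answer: -408795366181/186468882611 ≈ -2.1923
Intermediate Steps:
s(E) = 3*E (s(E) = 2*E + E = 3*E)
s(-1171)/605541 - 2019914/L = (3*(-1171))/605541 - 2019914/923813 = -3513*1/605541 - 2019914*1/923813 = -1171/201847 - 2019914/923813 = -408795366181/186468882611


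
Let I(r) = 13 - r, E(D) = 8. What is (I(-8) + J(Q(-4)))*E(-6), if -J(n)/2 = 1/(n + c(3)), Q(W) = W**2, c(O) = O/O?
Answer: 2840/17 ≈ 167.06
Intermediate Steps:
c(O) = 1
J(n) = -2/(1 + n) (J(n) = -2/(n + 1) = -2/(1 + n))
(I(-8) + J(Q(-4)))*E(-6) = ((13 - 1*(-8)) - 2/(1 + (-4)**2))*8 = ((13 + 8) - 2/(1 + 16))*8 = (21 - 2/17)*8 = (355/17)*8 = 2840/17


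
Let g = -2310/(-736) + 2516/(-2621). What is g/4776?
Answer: 2101367/4606585728 ≈ 0.00045617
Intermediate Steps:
g = 2101367/964528 (g = -2310*(-1/736) + 2516*(-1/2621) = 1155/368 - 2516/2621 = 2101367/964528 ≈ 2.1786)
g/4776 = (2101367/964528)/4776 = (2101367/964528)*(1/4776) = 2101367/4606585728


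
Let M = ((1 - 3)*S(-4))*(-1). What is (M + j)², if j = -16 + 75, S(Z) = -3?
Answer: 2809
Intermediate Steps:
M = -6 (M = ((1 - 3)*(-3))*(-1) = -2*(-3)*(-1) = 6*(-1) = -6)
j = 59
(M + j)² = (-6 + 59)² = 53² = 2809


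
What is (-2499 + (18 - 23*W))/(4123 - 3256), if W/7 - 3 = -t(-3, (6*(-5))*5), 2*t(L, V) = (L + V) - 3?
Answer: -5174/289 ≈ -17.903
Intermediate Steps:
t(L, V) = -3/2 + L/2 + V/2 (t(L, V) = ((L + V) - 3)/2 = (-3 + L + V)/2 = -3/2 + L/2 + V/2)
W = 567 (W = 21 + 7*(-(-3/2 + (½)*(-3) + ((6*(-5))*5)/2)) = 21 + 7*(-(-3/2 - 3/2 + (-30*5)/2)) = 21 + 7*(-(-3/2 - 3/2 + (½)*(-150))) = 21 + 7*(-(-3/2 - 3/2 - 75)) = 21 + 7*(-1*(-78)) = 21 + 7*78 = 21 + 546 = 567)
(-2499 + (18 - 23*W))/(4123 - 3256) = (-2499 + (18 - 23*567))/(4123 - 3256) = (-2499 + (18 - 13041))/867 = (-2499 - 13023)*(1/867) = -15522*1/867 = -5174/289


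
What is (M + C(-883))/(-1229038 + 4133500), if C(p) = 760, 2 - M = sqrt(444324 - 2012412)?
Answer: 127/484077 - I*sqrt(43558)/484077 ≈ 0.00026235 - 0.00043114*I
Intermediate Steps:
M = 2 - 6*I*sqrt(43558) (M = 2 - sqrt(444324 - 2012412) = 2 - sqrt(-1568088) = 2 - 6*I*sqrt(43558) ≈ 2.0 - 1252.2*I)
(M + C(-883))/(-1229038 + 4133500) = ((2 - 6*I*sqrt(43558)) + 760)/(-1229038 + 4133500) = (762 - 6*I*sqrt(43558))/2904462 = (762 - 6*I*sqrt(43558))*(1/2904462) = 127/484077 - I*sqrt(43558)/484077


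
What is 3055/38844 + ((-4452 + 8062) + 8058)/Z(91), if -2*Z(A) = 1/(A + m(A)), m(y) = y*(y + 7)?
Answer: -628179263477/2988 ≈ -2.1023e+8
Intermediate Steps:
m(y) = y*(7 + y)
Z(A) = -1/(2*(A + A*(7 + A)))
3055/38844 + ((-4452 + 8062) + 8058)/Z(91) = 3055/38844 + ((-4452 + 8062) + 8058)/((-1/2/(91*(8 + 91)))) = 3055*(1/38844) + (3610 + 8058)/((-1/2*1/91/99)) = 235/2988 + 11668/((-1/2*1/91*1/99)) = 235/2988 + 11668/(-1/18018) = 235/2988 + 11668*(-18018) = 235/2988 - 210234024 = -628179263477/2988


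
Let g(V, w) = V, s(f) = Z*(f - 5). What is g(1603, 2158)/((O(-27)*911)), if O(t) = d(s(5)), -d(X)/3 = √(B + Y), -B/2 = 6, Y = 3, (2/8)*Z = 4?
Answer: 1603*I/8199 ≈ 0.19551*I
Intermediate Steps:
Z = 16 (Z = 4*4 = 16)
s(f) = -80 + 16*f (s(f) = 16*(f - 5) = 16*(-5 + f) = -80 + 16*f)
B = -12 (B = -2*6 = -12)
d(X) = -9*I (d(X) = -3*√(-12 + 3) = -9*I)
O(t) = -9*I
g(1603, 2158)/((O(-27)*911)) = 1603/((-9*I*911)) = 1603/((-8199*I)) = 1603*(I/8199) = 1603*I/8199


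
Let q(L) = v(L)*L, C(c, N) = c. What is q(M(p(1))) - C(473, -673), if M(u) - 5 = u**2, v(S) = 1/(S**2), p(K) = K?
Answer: -2837/6 ≈ -472.83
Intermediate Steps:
v(S) = S**(-2)
M(u) = 5 + u**2
q(L) = 1/L (q(L) = L/L**2 = 1/L)
q(M(p(1))) - C(473, -673) = 1/(5 + 1**2) - 1*473 = 1/(5 + 1) - 473 = 1/6 - 473 = -2837/6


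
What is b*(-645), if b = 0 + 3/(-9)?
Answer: 215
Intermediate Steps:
b = -⅓ (b = 0 + 3*(-⅑) = 0 - ⅓ = -⅓ ≈ -0.33333)
b*(-645) = -⅓*(-645) = 215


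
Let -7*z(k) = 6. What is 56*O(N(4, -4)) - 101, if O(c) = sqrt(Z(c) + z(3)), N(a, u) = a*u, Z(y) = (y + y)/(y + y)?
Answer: -101 + 8*sqrt(7) ≈ -79.834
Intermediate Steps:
Z(y) = 1 (Z(y) = (2*y)/((2*y)) = (2*y)*(1/(2*y)) = 1)
z(k) = -6/7 (z(k) = -1/7*6 = -6/7)
O(c) = sqrt(7)/7 (O(c) = sqrt(1 - 6/7) = sqrt(1/7) = sqrt(7)/7)
56*O(N(4, -4)) - 101 = 56*(sqrt(7)/7) - 101 = 8*sqrt(7) - 101 = -101 + 8*sqrt(7)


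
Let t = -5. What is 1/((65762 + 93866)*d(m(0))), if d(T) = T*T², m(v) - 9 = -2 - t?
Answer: 1/275837184 ≈ 3.6253e-9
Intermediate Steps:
m(v) = 12 (m(v) = 9 + (-2 - 1*(-5)) = 9 + (-2 + 5) = 9 + 3 = 12)
d(T) = T³
1/((65762 + 93866)*d(m(0))) = 1/((65762 + 93866)*(12³)) = 1/(159628*1728) = (1/159628)*(1/1728) = 1/275837184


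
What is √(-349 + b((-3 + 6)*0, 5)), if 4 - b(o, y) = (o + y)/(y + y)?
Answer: I*√1382/2 ≈ 18.588*I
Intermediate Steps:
b(o, y) = 4 - (o + y)/(2*y) (b(o, y) = 4 - (o + y)/(y + y) = 4 - (o + y)/(2*y))
√(-349 + b((-3 + 6)*0, 5)) = √(-349 + (½)*(-(-3 + 6)*0 + 7*5)/5) = √(-349 + (½)*(⅕)*(-3*0 + 35)) = √(-349 + (½)*(⅕)*(-1*0 + 35)) = √(-349 + (½)*(⅕)*(0 + 35)) = √(-349 + (½)*(⅕)*35) = √(-349 + 7/2) = √(-691/2) = I*√1382/2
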